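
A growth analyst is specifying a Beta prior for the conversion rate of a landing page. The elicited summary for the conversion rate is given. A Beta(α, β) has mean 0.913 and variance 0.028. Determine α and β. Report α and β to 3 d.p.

α = 1.677, β = 0.160

Let s = α+β. The Beta variance is μ(1−μ)/(s+1).
So s+1 = μ(1−μ)/σ² = (0.913×0.087)/0.028 = 0.079431/0.028 = 2.8368, giving s = 1.8368.
Then α = μs = 0.913×1.8368 = 1.677 and β = (1−μ)s = 0.087×1.8368 = 0.160.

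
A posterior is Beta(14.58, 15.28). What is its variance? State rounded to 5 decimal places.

μ = 14.58/29.86 = 0.488279; Var = μ(1−μ)/(α+β+1) = 0.2498626/30.86 = 0.00810.

0.00810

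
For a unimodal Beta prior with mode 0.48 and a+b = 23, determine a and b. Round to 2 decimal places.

For a,b>1 the mode is (a−1)/(a+b−2), so a = mode·(κ−2)+1 = 0.48×21+1 = 11.08.
And b = (1−mode)·(κ−2)+1 = 0.52×21+1 = 11.92.

a = 11.08, b = 11.92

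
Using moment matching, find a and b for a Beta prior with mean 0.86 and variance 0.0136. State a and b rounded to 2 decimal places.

a = 6.75, b = 1.10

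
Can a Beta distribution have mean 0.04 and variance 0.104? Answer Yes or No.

No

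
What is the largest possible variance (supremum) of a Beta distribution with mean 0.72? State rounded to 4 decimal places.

0.2016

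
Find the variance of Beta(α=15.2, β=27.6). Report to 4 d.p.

Var = αβ/[(α+β)²(α+β+1)] = (15.2×27.6)/(42.8²×43.8) = 419.52/80234.592 = 0.0052.

0.0052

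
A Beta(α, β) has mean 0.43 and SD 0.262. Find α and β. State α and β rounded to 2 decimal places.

α = 1.11, β = 1.47

First σ² = 0.068644. Setting α = μn, β = (1−μ)n with n = α+β,
μ(1−μ)/(n+1) = 0.068644 ⇒ n+1 = 0.2451/0.068644 = 3.5706 ⇒ n = 2.5706.
Hence α = 0.43×2.5706 = 1.11, β = 0.57×2.5706 = 1.47.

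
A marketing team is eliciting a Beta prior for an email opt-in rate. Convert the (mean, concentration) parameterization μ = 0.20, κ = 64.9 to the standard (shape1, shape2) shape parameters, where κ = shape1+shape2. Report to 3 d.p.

shape1 = μκ = 0.20×64.9 = 12.980 and shape2 = (1−μ)κ = 0.80×64.9 = 51.920.

shape1 = 12.980, shape2 = 51.920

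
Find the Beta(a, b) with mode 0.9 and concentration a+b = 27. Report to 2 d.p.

Since the density peak of Beta(a,b) is at (a−1)/(a+b−2),
a = 1 + 0.9(27−2) = 23.50 and b = 27 − 23.50 = 3.50.

a = 23.50, b = 3.50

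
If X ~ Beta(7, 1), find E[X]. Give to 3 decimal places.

0.875

E[X] = α/(α+β) = 7/8 = 0.875.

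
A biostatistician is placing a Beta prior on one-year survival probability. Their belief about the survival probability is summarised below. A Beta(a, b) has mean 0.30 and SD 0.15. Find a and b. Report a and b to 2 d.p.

First σ² = 0.0225. Setting a = μn, b = (1−μ)n with n = a+b,
μ(1−μ)/(n+1) = 0.0225 ⇒ n+1 = 0.2100/0.0225 = 9.3333 ⇒ n = 8.3333.
Hence a = 0.30×8.3333 = 2.50, b = 0.70×8.3333 = 5.83.

a = 2.50, b = 5.83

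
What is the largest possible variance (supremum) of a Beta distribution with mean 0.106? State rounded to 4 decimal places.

0.0948

For fixed mean μ the Beta variance is μ(1−μ)/(α+β+1), increasing as α+β decreases.
Its least upper bound (not attained) is μ(1−μ) = 0.106·0.894 = 0.0948.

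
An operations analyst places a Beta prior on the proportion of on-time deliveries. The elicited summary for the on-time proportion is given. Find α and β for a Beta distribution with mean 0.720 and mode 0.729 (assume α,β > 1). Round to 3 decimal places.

α = 36.640, β = 14.249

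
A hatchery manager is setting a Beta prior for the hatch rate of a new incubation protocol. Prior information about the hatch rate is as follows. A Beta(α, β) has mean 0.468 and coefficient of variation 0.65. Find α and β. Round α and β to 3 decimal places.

σ = CV·μ = 0.65×0.468 = 0.30420, so σ² = 0.092538.
s+1 = μ(1−μ)/σ² = 0.248976/0.092538 = 2.6905, so s = α+β = 1.6905.
α = μs = 0.791, β = (1−μ)s = 0.899.

α = 0.791, β = 0.899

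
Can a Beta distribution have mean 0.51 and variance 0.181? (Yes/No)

Yes

A Beta with mean μ has variance μ(1−μ)/(α+β+1) < μ(1−μ).
Here μ(1−μ) = 0.51×0.49 = 0.2499, and 0.181 < 0.2499.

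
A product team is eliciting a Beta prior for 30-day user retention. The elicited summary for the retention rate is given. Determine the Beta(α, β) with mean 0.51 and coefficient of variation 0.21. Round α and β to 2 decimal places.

α = 10.60, β = 10.19

Var = (CV·μ)² = (0.21×0.51)² = 0.011470.
α+β = μ(1−μ)/Var − 1 = 0.2499/0.011470 − 1 = 20.7865.
Thus α = 0.51·20.7865 = 10.60 and β = 0.49·20.7865 = 10.19.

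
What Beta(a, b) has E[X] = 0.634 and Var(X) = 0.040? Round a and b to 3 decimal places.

a = 3.044, b = 1.757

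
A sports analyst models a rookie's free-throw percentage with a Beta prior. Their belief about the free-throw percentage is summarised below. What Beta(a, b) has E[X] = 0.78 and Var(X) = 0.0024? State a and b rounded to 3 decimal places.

By moment matching, a+b = μ(1−μ)/σ² − 1 = (0.78·0.22)/0.0024 − 1 = 71.5000 − 1 = 70.5000.
Since a/(a+b) = μ, a = 0.78·70.5000 = 54.990 and b = 0.22·70.5000 = 15.510.

a = 54.990, b = 15.510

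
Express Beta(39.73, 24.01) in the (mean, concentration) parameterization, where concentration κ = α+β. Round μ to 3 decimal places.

μ = 0.623, κ = 63.74

κ = α+β = 39.73+24.01 = 63.74; μ = α/κ = 39.73/63.74 = 0.623.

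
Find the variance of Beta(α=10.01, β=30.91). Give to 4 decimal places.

μ = 10.01/40.92 = 0.244624; Var = μ(1−μ)/(α+β+1) = 0.1847829/41.92 = 0.0044.

0.0044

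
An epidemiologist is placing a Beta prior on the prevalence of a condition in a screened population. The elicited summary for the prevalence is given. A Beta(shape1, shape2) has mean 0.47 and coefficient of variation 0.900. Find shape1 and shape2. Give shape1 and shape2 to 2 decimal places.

σ = CV·μ = 0.900×0.47 = 0.42300, so σ² = 0.178929.
s+1 = μ(1−μ)/σ² = 0.2491/0.178929 = 1.3922, so s = shape1+shape2 = 0.3922.
shape1 = μs = 0.18, shape2 = (1−μ)s = 0.21.

shape1 = 0.18, shape2 = 0.21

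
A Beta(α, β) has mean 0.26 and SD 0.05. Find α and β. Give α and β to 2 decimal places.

α = 19.75, β = 56.21

σ² = 0.05² = 0.0025.
With s = α+β, Var = μ(1−μ)/(s+1), so s+1 = (0.26×0.74)/0.0025 = 76.9600 and s = 75.9600.
α = μs = 19.75, β = (1−μ)s = 56.21.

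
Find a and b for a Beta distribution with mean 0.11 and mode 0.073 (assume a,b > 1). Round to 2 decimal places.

a = 2.54, b = 20.54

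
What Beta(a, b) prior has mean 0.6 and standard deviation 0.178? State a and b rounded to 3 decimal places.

a = 3.945, b = 2.630

σ² = 0.178² = 0.031684.
With s = a+b, Var = μ(1−μ)/(s+1), so s+1 = (0.6×0.4)/0.031684 = 7.5748 and s = 6.5748.
a = μs = 3.945, b = (1−μ)s = 2.630.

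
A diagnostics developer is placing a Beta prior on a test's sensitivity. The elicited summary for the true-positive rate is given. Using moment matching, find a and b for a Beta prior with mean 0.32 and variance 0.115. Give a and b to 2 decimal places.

Write ν = a+b; then a = μν and Var = μ(1−μ)/(ν+1).
ν = μ(1−μ)/Var − 1 = 0.2176/0.115 − 1 = 0.8922.
a = 0.32·0.8922 = 0.29, b = 0.68·0.8922 = 0.61.

a = 0.29, b = 0.61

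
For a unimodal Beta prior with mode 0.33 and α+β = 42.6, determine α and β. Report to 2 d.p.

Mode = (α−1)/(κ−2) with κ = α+β, so α−1 = 0.33·40.6 = 13.40.
α = 14.40; β = κ − α = 28.20.

α = 14.40, β = 28.20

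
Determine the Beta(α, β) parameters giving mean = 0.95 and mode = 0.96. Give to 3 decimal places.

α = 87.400, β = 4.600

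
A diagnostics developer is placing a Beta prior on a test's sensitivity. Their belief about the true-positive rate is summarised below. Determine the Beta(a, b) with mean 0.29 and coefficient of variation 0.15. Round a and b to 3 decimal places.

Var = (CV·μ)² = (0.15×0.29)² = 0.001892.
a+b = μ(1−μ)/Var − 1 = 0.2059/0.001892 − 1 = 107.8123.
Thus a = 0.29·107.8123 = 31.266 and b = 0.71·107.8123 = 76.547.

a = 31.266, b = 76.547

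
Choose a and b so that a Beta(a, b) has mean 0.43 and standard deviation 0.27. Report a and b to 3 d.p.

a = 1.016, b = 1.346

Variance = 0.27² = 0.0729. The moment-matching identity a+b = μ(1−μ)/Var − 1 gives
a+b = 0.2451/0.0729 − 1 = 2.3621, so a = μ·2.3621 = 1.016 and b = (1−μ)·2.3621 = 1.346.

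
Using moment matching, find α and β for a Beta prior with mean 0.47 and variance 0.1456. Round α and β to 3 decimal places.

α = 0.334, β = 0.377

Write ν = α+β; then α = μν and Var = μ(1−μ)/(ν+1).
ν = μ(1−μ)/Var − 1 = 0.2491/0.1456 − 1 = 0.7109.
α = 0.47·0.7109 = 0.334, β = 0.53·0.7109 = 0.377.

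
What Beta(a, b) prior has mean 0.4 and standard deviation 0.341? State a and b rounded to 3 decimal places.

σ² = 0.341² = 0.116281.
With s = a+b, Var = μ(1−μ)/(s+1), so s+1 = (0.4×0.6)/0.116281 = 2.0640 and s = 1.0640.
a = μs = 0.426, b = (1−μ)s = 0.638.

a = 0.426, b = 0.638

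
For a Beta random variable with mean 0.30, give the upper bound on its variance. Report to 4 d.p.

0.2100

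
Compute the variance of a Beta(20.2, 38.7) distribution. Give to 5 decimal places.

0.00376

Var = αβ/[(α+β)²(α+β+1)] = (20.2×38.7)/(58.9²×59.9) = 781.74/207805.679 = 0.00376.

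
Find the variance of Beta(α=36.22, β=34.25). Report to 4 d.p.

μ = 36.22/70.47 = 0.513978; Var = μ(1−μ)/(α+β+1) = 0.2498046/71.47 = 0.0035.

0.0035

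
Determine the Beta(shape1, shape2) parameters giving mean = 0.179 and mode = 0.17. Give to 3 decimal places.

With s = shape1+shape2: μ = shape1/s and mode = (shape1−1)/(s−2). Eliminating shape1 = μs,
μs − 1 = m(s−2) ⇒ s(μ−m) = 1−2m ⇒ s = 0.66/0.009 = 73.3333.
So shape1 = μs = 13.127, shape2 = (1−μ)s = 60.207.

shape1 = 13.127, shape2 = 60.207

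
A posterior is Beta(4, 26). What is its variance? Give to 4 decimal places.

α+β = 30 and αβ = 104, so Var = αβ/[(α+β)²(α+β+1)] = 104/27900 = 0.0037.

0.0037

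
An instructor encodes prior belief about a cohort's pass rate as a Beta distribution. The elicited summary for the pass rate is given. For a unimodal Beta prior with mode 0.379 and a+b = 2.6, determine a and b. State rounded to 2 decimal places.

Mode = (a−1)/(κ−2) with κ = a+b, so a−1 = 0.379·0.6 = 0.23.
a = 1.23; b = κ − a = 1.37.

a = 1.23, b = 1.37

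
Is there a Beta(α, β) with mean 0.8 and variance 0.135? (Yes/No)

Yes

The Beta variance bound is σ² < μ(1−μ).
Here μ(1−μ) = 0.8×0.2 = 0.16, and 0.135 < 0.16.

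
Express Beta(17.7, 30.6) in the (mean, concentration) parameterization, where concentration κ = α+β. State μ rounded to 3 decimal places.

κ = α+β = 17.7+30.6 = 48.3; μ = α/κ = 17.7/48.3 = 0.366.

μ = 0.366, κ = 48.3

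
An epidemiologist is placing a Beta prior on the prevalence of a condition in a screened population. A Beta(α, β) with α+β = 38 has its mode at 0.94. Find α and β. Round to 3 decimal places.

α = 34.840, β = 3.160

For α,β>1 the mode is (α−1)/(α+β−2), so α = mode·(κ−2)+1 = 0.94×36+1 = 34.840.
And β = (1−mode)·(κ−2)+1 = 0.06×36+1 = 3.160.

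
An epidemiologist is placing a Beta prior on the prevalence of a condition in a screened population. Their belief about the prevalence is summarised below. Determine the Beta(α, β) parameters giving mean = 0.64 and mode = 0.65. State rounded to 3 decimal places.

α = 19.200, β = 10.800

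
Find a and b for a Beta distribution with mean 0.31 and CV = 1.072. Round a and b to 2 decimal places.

σ = CV·μ = 1.072×0.31 = 0.33232, so σ² = 0.110437.
s+1 = μ(1−μ)/σ² = 0.2139/0.110437 = 1.9369, so s = a+b = 0.9369.
a = μs = 0.29, b = (1−μ)s = 0.65.

a = 0.29, b = 0.65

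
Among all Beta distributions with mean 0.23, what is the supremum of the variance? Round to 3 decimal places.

0.177

Var = μ(1−μ)/(α+β+1), which approaches μ(1−μ) as α+β → 0.
So the supremum is μ(1−μ) = 0.23×0.77 = 0.177.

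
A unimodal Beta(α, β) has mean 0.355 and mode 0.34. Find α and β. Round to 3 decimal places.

With s = α+β: μ = α/s and mode = (α−1)/(s−2). Eliminating α = μs,
μs − 1 = m(s−2) ⇒ s(μ−m) = 1−2m ⇒ s = 0.32/0.015 = 21.3333.
So α = μs = 7.573, β = (1−μ)s = 13.760.

α = 7.573, β = 13.760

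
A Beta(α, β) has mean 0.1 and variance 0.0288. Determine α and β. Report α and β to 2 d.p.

α = 0.21, β = 1.91

Let s = α+β. The Beta variance is μ(1−μ)/(s+1).
So s+1 = μ(1−μ)/σ² = (0.1×0.9)/0.0288 = 0.09/0.0288 = 3.1250, giving s = 2.1250.
Then α = μs = 0.1×2.1250 = 0.21 and β = (1−μ)s = 0.9×2.1250 = 1.91.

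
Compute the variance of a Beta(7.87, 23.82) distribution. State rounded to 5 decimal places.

μ = 7.87/31.69 = 0.248343; Var = μ(1−μ)/(α+β+1) = 0.1866689/32.69 = 0.00571.

0.00571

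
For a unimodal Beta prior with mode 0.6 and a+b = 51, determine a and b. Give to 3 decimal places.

a = 30.400, b = 20.600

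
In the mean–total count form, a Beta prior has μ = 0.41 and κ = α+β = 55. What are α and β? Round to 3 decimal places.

α = μκ = 0.41×55 = 22.550 and β = (1−μ)κ = 0.59×55 = 32.450.

α = 22.550, β = 32.450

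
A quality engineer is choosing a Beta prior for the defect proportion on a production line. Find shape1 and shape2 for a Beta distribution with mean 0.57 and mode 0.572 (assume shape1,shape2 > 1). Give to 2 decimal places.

With s = shape1+shape2: μ = shape1/s and mode = (shape1−1)/(s−2). Eliminating shape1 = μs,
μs − 1 = m(s−2) ⇒ s(μ−m) = 1−2m ⇒ s = -0.144/-0.002 = 72.0000.
So shape1 = μs = 41.04, shape2 = (1−μ)s = 30.96.

shape1 = 41.04, shape2 = 30.96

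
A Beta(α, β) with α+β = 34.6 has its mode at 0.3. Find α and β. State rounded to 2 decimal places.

α = 10.78, β = 23.82

For α,β>1 the mode is (α−1)/(α+β−2), so α = mode·(κ−2)+1 = 0.3×32.6+1 = 10.78.
And β = (1−mode)·(κ−2)+1 = 0.7×32.6+1 = 23.82.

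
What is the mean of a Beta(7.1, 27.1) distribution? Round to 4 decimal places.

0.2076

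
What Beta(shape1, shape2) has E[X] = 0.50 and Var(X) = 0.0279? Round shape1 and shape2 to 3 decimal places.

By moment matching, shape1+shape2 = μ(1−μ)/σ² − 1 = (0.50·0.50)/0.0279 − 1 = 8.9606 − 1 = 7.9606.
Since shape1/(shape1+shape2) = μ, shape1 = 0.50·7.9606 = 3.980 and shape2 = 0.50·7.9606 = 3.980.

shape1 = 3.980, shape2 = 3.980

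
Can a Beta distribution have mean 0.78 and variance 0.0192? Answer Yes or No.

The Beta variance bound is σ² < μ(1−μ).
Here μ(1−μ) = 0.78×0.22 = 0.1716, and 0.0192 < 0.1716.

Yes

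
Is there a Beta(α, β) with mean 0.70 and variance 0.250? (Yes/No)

No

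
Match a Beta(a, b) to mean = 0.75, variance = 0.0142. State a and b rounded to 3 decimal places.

Write ν = a+b; then a = μν and Var = μ(1−μ)/(ν+1).
ν = μ(1−μ)/Var − 1 = 0.1875/0.0142 − 1 = 12.2042.
a = 0.75·12.2042 = 9.153, b = 0.25·12.2042 = 3.051.

a = 9.153, b = 3.051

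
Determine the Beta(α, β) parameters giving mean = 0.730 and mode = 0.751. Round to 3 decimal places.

α = 17.450, β = 6.454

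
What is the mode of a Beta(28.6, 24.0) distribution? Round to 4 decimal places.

The density x^(α−1)(1−x)^(β−1) is maximised at (α−1)/(α+β−2) = 27.6/50.6 = 0.5455.

0.5455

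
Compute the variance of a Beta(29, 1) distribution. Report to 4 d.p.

0.0010

Var = αβ/[(α+β)²(α+β+1)] = (29×1)/(30²×31) = 29/27900 = 0.0010.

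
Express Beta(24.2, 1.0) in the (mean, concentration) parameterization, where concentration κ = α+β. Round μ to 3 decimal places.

μ = 0.960, κ = 25.2

κ = α+β = 24.2+1.0 = 25.2; μ = α/κ = 24.2/25.2 = 0.960.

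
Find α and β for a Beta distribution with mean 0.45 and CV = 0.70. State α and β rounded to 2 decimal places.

Var = (CV·μ)² = (0.70×0.45)² = 0.099225.
α+β = μ(1−μ)/Var − 1 = 0.2475/0.099225 − 1 = 1.4943.
Thus α = 0.45·1.4943 = 0.67 and β = 0.55·1.4943 = 0.82.

α = 0.67, β = 0.82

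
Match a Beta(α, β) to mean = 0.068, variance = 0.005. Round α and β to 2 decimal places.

α = 0.79, β = 10.88

Let s = α+β. The Beta variance is μ(1−μ)/(s+1).
So s+1 = μ(1−μ)/σ² = (0.068×0.932)/0.005 = 0.063376/0.005 = 12.6752, giving s = 11.6752.
Then α = μs = 0.068×11.6752 = 0.79 and β = (1−μ)s = 0.932×11.6752 = 10.88.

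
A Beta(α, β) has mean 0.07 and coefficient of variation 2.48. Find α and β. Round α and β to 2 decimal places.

Var = (CV·μ)² = (2.48×0.07)² = 0.030137.
α+β = μ(1−μ)/Var − 1 = 0.0651/0.030137 − 1 = 1.1601.
Thus α = 0.07·1.1601 = 0.08 and β = 0.93·1.1601 = 1.08.

α = 0.08, β = 1.08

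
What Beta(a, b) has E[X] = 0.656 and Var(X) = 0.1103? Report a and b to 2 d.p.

Write ν = a+b; then a = μν and Var = μ(1−μ)/(ν+1).
ν = μ(1−μ)/Var − 1 = 0.225664/0.1103 − 1 = 1.0459.
a = 0.656·1.0459 = 0.69, b = 0.344·1.0459 = 0.36.

a = 0.69, b = 0.36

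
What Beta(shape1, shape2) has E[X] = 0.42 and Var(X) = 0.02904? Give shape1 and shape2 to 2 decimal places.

By moment matching, shape1+shape2 = μ(1−μ)/σ² − 1 = (0.42·0.58)/0.02904 − 1 = 8.3884 − 1 = 7.3884.
Since shape1/(shape1+shape2) = μ, shape1 = 0.42·7.3884 = 3.10 and shape2 = 0.58·7.3884 = 4.29.

shape1 = 3.10, shape2 = 4.29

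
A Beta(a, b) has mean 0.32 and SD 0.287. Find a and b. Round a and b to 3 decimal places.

σ² = 0.287² = 0.082369.
With s = a+b, Var = μ(1−μ)/(s+1), so s+1 = (0.32×0.68)/0.082369 = 2.6418 and s = 1.6418.
a = μs = 0.525, b = (1−μ)s = 1.116.

a = 0.525, b = 1.116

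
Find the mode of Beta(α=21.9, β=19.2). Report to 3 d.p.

With α,β > 1, mode = (α−1)/(α+β−2) = 20.9/39.1 = 0.535.

0.535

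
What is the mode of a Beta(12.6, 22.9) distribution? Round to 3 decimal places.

The density x^(α−1)(1−x)^(β−1) is maximised at (α−1)/(α+β−2) = 11.6/33.5 = 0.346.

0.346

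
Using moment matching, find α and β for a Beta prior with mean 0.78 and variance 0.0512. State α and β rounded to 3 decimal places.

α = 1.834, β = 0.517

By moment matching, α+β = μ(1−μ)/σ² − 1 = (0.78·0.22)/0.0512 − 1 = 3.3516 − 1 = 2.3516.
Since α/(α+β) = μ, α = 0.78·2.3516 = 1.834 and β = 0.22·2.3516 = 0.517.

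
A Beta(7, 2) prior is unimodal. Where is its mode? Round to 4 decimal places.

The density x^(α−1)(1−x)^(β−1) is maximised at (α−1)/(α+β−2) = 6/7 = 0.8571.

0.8571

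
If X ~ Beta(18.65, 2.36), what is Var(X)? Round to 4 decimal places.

0.0045

α+β = 21.01 and αβ = 44.0140, so Var = αβ/[(α+β)²(α+β+1)] = 44.0140/9715.656401 = 0.0045.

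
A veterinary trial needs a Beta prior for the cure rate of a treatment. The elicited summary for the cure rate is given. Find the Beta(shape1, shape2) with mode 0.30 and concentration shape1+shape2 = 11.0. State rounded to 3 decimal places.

shape1 = 3.700, shape2 = 7.300

Since the density peak of Beta(shape1,shape2) is at (shape1−1)/(shape1+shape2−2),
shape1 = 1 + 0.30(11.0−2) = 3.700 and shape2 = 11.0 − 3.700 = 7.300.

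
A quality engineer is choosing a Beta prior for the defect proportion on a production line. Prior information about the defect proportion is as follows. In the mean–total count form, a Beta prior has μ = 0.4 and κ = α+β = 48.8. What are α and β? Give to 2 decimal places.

Split κ in proportion μ : (1−μ): α = 0.4·48.8 = 19.52, β = 48.8 − 19.52 = 29.28.

α = 19.52, β = 29.28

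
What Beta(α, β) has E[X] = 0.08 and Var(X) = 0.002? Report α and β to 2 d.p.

By moment matching, α+β = μ(1−μ)/σ² − 1 = (0.08·0.92)/0.002 − 1 = 36.8000 − 1 = 35.8000.
Since α/(α+β) = μ, α = 0.08·35.8000 = 2.86 and β = 0.92·35.8000 = 32.94.

α = 2.86, β = 32.94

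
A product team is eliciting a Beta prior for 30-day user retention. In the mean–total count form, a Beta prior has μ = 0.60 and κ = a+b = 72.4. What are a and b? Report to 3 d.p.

a = μκ = 0.60×72.4 = 43.440 and b = (1−μ)κ = 0.40×72.4 = 28.960.

a = 43.440, b = 28.960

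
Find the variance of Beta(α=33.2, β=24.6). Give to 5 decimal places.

μ = 33.2/57.8 = 0.574394; Var = μ(1−μ)/(α+β+1) = 0.2444655/58.8 = 0.00416.

0.00416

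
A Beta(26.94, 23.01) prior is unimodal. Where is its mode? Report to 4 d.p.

The density x^(α−1)(1−x)^(β−1) is maximised at (α−1)/(α+β−2) = 25.94/47.95 = 0.5410.

0.5410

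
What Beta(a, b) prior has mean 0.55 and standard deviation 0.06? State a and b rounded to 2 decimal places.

a = 37.26, b = 30.49

First σ² = 0.0036. Setting a = μn, b = (1−μ)n with n = a+b,
μ(1−μ)/(n+1) = 0.0036 ⇒ n+1 = 0.2475/0.0036 = 68.7500 ⇒ n = 67.7500.
Hence a = 0.55×67.7500 = 37.26, b = 0.45×67.7500 = 30.49.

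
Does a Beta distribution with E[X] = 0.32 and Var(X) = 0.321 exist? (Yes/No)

No

For any Beta, Var(X) < E[X]·(1−E[X]).
Here μ(1−μ) = 0.32×0.68 = 0.2176, and 0.321 ≥ 0.2176.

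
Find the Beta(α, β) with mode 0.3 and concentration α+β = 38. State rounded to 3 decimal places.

Mode = (α−1)/(κ−2) with κ = α+β, so α−1 = 0.3·36 = 10.800.
α = 11.800; β = κ − α = 26.200.

α = 11.800, β = 26.200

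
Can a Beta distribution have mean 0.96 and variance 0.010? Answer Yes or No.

Yes

The Beta variance bound is σ² < μ(1−μ).
Here μ(1−μ) = 0.96×0.04 = 0.0384, and 0.010 < 0.0384.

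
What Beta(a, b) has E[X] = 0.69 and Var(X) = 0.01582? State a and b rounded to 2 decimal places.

a = 8.64, b = 3.88

Let s = a+b. The Beta variance is μ(1−μ)/(s+1).
So s+1 = μ(1−μ)/σ² = (0.69×0.31)/0.01582 = 0.2139/0.01582 = 13.5209, giving s = 12.5209.
Then a = μs = 0.69×12.5209 = 8.64 and b = (1−μ)s = 0.31×12.5209 = 3.88.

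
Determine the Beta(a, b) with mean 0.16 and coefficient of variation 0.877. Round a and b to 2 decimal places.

a = 0.93, b = 4.89

σ = CV·μ = 0.877×0.16 = 0.14032, so σ² = 0.019690.
s+1 = μ(1−μ)/σ² = 0.1344/0.019690 = 6.8259, so s = a+b = 5.8259.
a = μs = 0.93, b = (1−μ)s = 4.89.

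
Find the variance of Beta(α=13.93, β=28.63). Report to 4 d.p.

0.0051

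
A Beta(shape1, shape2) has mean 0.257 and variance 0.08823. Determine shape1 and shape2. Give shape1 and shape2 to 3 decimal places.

shape1 = 0.299, shape2 = 0.865

By moment matching, shape1+shape2 = μ(1−μ)/σ² − 1 = (0.257·0.743)/0.08823 − 1 = 2.1642 − 1 = 1.1642.
Since shape1/(shape1+shape2) = μ, shape1 = 0.257·1.1642 = 0.299 and shape2 = 0.743·1.1642 = 0.865.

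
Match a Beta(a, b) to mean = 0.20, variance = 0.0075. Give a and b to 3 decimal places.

a = 4.067, b = 16.267

By moment matching, a+b = μ(1−μ)/σ² − 1 = (0.20·0.80)/0.0075 − 1 = 21.3333 − 1 = 20.3333.
Since a/(a+b) = μ, a = 0.20·20.3333 = 4.067 and b = 0.80·20.3333 = 16.267.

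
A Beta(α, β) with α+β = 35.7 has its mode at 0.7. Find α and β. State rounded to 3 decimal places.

Since the density peak of Beta(α,β) is at (α−1)/(α+β−2),
α = 1 + 0.7(35.7−2) = 24.590 and β = 35.7 − 24.590 = 11.110.

α = 24.590, β = 11.110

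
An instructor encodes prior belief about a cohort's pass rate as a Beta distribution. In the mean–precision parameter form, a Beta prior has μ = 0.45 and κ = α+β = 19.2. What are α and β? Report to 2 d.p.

Split κ in proportion μ : (1−μ): α = 0.45·19.2 = 8.64, β = 19.2 − 8.64 = 10.56.

α = 8.64, β = 10.56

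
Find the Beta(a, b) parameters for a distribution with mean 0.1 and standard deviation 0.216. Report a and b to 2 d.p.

Variance = 0.216² = 0.046656. The moment-matching identity a+b = μ(1−μ)/Var − 1 gives
a+b = 0.09/0.046656 − 1 = 0.9290, so a = μ·0.9290 = 0.09 and b = (1−μ)·0.9290 = 0.84.

a = 0.09, b = 0.84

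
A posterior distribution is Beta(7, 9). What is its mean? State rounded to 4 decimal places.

0.4375

E[X] = α/(α+β) = 7/16 = 0.4375.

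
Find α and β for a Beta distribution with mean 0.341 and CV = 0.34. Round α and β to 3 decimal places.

α = 5.360, β = 10.358

σ = CV·μ = 0.34×0.341 = 0.11594, so σ² = 0.013442.
s+1 = μ(1−μ)/σ² = 0.224719/0.013442 = 16.7176, so s = α+β = 15.7176.
α = μs = 5.360, β = (1−μ)s = 10.358.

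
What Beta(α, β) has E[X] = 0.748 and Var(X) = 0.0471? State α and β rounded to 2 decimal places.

α = 2.25, β = 0.76

Write ν = α+β; then α = μν and Var = μ(1−μ)/(ν+1).
ν = μ(1−μ)/Var − 1 = 0.188496/0.0471 − 1 = 3.0020.
α = 0.748·3.0020 = 2.25, β = 0.252·3.0020 = 0.76.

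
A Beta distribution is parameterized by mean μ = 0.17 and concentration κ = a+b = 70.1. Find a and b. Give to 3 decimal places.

a = 11.917, b = 58.183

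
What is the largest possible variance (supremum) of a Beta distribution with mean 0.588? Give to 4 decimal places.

Var = μ(1−μ)/(α+β+1), which approaches μ(1−μ) as α+β → 0.
So the supremum is μ(1−μ) = 0.588×0.412 = 0.2423.

0.2423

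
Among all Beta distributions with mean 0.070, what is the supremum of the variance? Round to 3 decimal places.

For fixed mean μ the Beta variance is μ(1−μ)/(α+β+1), increasing as α+β decreases.
Its least upper bound (not attained) is μ(1−μ) = 0.070·0.930 = 0.065.

0.065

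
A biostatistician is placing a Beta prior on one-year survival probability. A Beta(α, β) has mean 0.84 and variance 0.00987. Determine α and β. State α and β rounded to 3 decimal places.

Write ν = α+β; then α = μν and Var = μ(1−μ)/(ν+1).
ν = μ(1−μ)/Var − 1 = 0.1344/0.00987 − 1 = 12.6170.
α = 0.84·12.6170 = 10.598, β = 0.16·12.6170 = 2.019.

α = 10.598, β = 2.019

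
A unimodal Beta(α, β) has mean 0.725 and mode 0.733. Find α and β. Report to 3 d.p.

Let s = α+β. Mean gives α = μs = 0.725s; mode gives (α−1)/(s−2) = 0.733.
Substituting: 0.725s − 1 = 0.733(s−2) = 0.733s − 1.466, so -0.008s = -0.466 and s = 58.2500.
Then α = 0.725×58.2500 = 42.231 and β = s−α = 16.019.

α = 42.231, β = 16.019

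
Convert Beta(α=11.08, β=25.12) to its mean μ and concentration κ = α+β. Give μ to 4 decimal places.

κ = α+β = 11.08+25.12 = 36.20; μ = α/κ = 11.08/36.20 = 0.3061.

μ = 0.3061, κ = 36.20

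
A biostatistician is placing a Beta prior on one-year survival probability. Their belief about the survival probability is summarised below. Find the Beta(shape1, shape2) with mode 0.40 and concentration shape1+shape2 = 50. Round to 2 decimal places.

shape1 = 20.20, shape2 = 29.80

Since the density peak of Beta(shape1,shape2) is at (shape1−1)/(shape1+shape2−2),
shape1 = 1 + 0.40(50−2) = 20.20 and shape2 = 50 − 20.20 = 29.80.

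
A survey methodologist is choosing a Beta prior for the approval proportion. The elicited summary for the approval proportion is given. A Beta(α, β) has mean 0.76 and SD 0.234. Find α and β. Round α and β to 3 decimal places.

α = 1.772, β = 0.559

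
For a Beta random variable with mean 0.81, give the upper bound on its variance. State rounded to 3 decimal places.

Var = μ(1−μ)/(α+β+1), which approaches μ(1−μ) as α+β → 0.
So the supremum is μ(1−μ) = 0.81×0.19 = 0.154.

0.154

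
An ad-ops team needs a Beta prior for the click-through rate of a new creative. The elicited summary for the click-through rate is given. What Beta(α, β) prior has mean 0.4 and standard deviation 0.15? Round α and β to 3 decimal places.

Variance = 0.15² = 0.0225. The moment-matching identity α+β = μ(1−μ)/Var − 1 gives
α+β = 0.24/0.0225 − 1 = 9.6667, so α = μ·9.6667 = 3.867 and β = (1−μ)·9.6667 = 5.800.

α = 3.867, β = 5.800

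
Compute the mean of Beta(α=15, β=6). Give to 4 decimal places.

0.7143

The Beta mean is α/(α+β) = 15/(15+6) = 0.7143.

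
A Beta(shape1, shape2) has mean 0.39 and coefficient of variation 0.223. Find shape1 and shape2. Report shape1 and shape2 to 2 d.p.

σ = CV·μ = 0.223×0.39 = 0.08697, so σ² = 0.007564.
s+1 = μ(1−μ)/σ² = 0.2379/0.007564 = 31.4525, so s = shape1+shape2 = 30.4525.
shape1 = μs = 11.88, shape2 = (1−μ)s = 18.58.

shape1 = 11.88, shape2 = 18.58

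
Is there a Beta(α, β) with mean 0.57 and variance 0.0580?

A Beta with mean μ has variance μ(1−μ)/(α+β+1) < μ(1−μ).
Here μ(1−μ) = 0.57×0.43 = 0.2451, and 0.0580 < 0.2451.

Yes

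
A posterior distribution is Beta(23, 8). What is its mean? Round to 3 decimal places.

0.742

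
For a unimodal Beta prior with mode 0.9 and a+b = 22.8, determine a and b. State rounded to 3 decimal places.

a = 19.720, b = 3.080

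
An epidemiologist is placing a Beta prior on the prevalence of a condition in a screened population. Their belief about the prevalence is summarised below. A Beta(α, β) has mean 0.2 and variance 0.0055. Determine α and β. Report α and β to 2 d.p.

α = 5.62, β = 22.47

By moment matching, α+β = μ(1−μ)/σ² − 1 = (0.2·0.8)/0.0055 − 1 = 29.0909 − 1 = 28.0909.
Since α/(α+β) = μ, α = 0.2·28.0909 = 5.62 and β = 0.8·28.0909 = 22.47.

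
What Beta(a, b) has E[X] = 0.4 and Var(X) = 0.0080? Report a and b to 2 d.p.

a = 11.60, b = 17.40

By moment matching, a+b = μ(1−μ)/σ² − 1 = (0.4·0.6)/0.0080 − 1 = 30.0000 − 1 = 29.0000.
Since a/(a+b) = μ, a = 0.4·29.0000 = 11.60 and b = 0.6·29.0000 = 17.40.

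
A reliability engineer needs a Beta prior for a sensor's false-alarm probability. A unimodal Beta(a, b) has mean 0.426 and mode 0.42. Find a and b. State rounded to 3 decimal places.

Let s = a+b. Mean gives a = μs = 0.426s; mode gives (a−1)/(s−2) = 0.42.
Substituting: 0.426s − 1 = 0.42(s−2) = 0.42s − 0.84, so 0.006s = 0.16 and s = 26.6667.
Then a = 0.426×26.6667 = 11.360 and b = s−a = 15.307.

a = 11.360, b = 15.307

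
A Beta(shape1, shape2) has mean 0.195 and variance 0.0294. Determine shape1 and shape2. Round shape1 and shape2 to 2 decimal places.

Let s = shape1+shape2. The Beta variance is μ(1−μ)/(s+1).
So s+1 = μ(1−μ)/σ² = (0.195×0.805)/0.0294 = 0.156975/0.0294 = 5.3393, giving s = 4.3393.
Then shape1 = μs = 0.195×4.3393 = 0.85 and shape2 = (1−μ)s = 0.805×4.3393 = 3.49.

shape1 = 0.85, shape2 = 3.49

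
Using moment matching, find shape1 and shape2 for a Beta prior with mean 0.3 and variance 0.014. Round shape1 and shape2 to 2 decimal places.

shape1 = 4.20, shape2 = 9.80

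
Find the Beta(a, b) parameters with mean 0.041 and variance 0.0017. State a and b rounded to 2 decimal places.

a = 0.91, b = 21.22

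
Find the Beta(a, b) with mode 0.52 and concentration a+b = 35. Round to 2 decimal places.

a = 18.16, b = 16.84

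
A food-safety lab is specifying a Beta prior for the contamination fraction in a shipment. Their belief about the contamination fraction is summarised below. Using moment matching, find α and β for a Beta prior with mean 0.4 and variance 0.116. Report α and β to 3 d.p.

Write ν = α+β; then α = μν and Var = μ(1−μ)/(ν+1).
ν = μ(1−μ)/Var − 1 = 0.24/0.116 − 1 = 1.0690.
α = 0.4·1.0690 = 0.428, β = 0.6·1.0690 = 0.641.

α = 0.428, β = 0.641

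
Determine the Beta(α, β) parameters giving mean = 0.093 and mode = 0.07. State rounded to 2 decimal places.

With s = α+β: μ = α/s and mode = (α−1)/(s−2). Eliminating α = μs,
μs − 1 = m(s−2) ⇒ s(μ−m) = 1−2m ⇒ s = 0.86/0.023 = 37.3913.
So α = μs = 3.48, β = (1−μ)s = 33.91.

α = 3.48, β = 33.91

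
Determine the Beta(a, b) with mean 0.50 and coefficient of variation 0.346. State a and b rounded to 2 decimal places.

a = 3.68, b = 3.68

σ = CV·μ = 0.346×0.50 = 0.17300, so σ² = 0.029929.
s+1 = μ(1−μ)/σ² = 0.2500/0.029929 = 8.3531, so s = a+b = 7.3531.
a = μs = 3.68, b = (1−μ)s = 3.68.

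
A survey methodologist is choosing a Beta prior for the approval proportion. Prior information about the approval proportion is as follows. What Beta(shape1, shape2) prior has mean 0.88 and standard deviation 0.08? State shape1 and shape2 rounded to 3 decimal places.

Variance = 0.08² = 0.0064. The moment-matching identity shape1+shape2 = μ(1−μ)/Var − 1 gives
shape1+shape2 = 0.1056/0.0064 − 1 = 15.5000, so shape1 = μ·15.5000 = 13.640 and shape2 = (1−μ)·15.5000 = 1.860.

shape1 = 13.640, shape2 = 1.860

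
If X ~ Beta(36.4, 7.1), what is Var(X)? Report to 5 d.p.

α+β = 43.5 and αβ = 258.44, so Var = αβ/[(α+β)²(α+β+1)] = 258.44/84205.125 = 0.00307.

0.00307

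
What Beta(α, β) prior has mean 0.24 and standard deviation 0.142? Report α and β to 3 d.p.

First σ² = 0.020164. Setting α = μn, β = (1−μ)n with n = α+β,
μ(1−μ)/(n+1) = 0.020164 ⇒ n+1 = 0.1824/0.020164 = 9.0458 ⇒ n = 8.0458.
Hence α = 0.24×8.0458 = 1.931, β = 0.76×8.0458 = 6.115.

α = 1.931, β = 6.115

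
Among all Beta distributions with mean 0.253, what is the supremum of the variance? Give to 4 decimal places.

0.1890

For fixed mean μ the Beta variance is μ(1−μ)/(α+β+1), increasing as α+β decreases.
Its least upper bound (not attained) is μ(1−μ) = 0.253·0.747 = 0.1890.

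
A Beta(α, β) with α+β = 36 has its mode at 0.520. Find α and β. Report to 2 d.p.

Since the density peak of Beta(α,β) is at (α−1)/(α+β−2),
α = 1 + 0.520(36−2) = 18.68 and β = 36 − 18.68 = 17.32.

α = 18.68, β = 17.32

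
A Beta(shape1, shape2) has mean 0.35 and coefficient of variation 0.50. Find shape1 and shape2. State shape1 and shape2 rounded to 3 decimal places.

shape1 = 2.250, shape2 = 4.179

σ = CV·μ = 0.50×0.35 = 0.17500, so σ² = 0.030625.
s+1 = μ(1−μ)/σ² = 0.2275/0.030625 = 7.4286, so s = shape1+shape2 = 6.4286.
shape1 = μs = 2.250, shape2 = (1−μ)s = 4.179.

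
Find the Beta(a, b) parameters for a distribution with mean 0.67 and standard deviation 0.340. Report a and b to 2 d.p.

σ² = 0.340² = 0.115600.
With s = a+b, Var = μ(1−μ)/(s+1), so s+1 = (0.67×0.33)/0.115600 = 1.9126 and s = 0.9126.
a = μs = 0.61, b = (1−μ)s = 0.30.

a = 0.61, b = 0.30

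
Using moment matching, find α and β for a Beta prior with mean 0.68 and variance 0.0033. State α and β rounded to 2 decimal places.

α = 44.16, β = 20.78

Let s = α+β. The Beta variance is μ(1−μ)/(s+1).
So s+1 = μ(1−μ)/σ² = (0.68×0.32)/0.0033 = 0.2176/0.0033 = 65.9394, giving s = 64.9394.
Then α = μs = 0.68×64.9394 = 44.16 and β = (1−μ)s = 0.32×64.9394 = 20.78.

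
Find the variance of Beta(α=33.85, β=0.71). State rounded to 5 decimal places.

0.00057

Var = αβ/[(α+β)²(α+β+1)] = (33.85×0.71)/(34.56²×35.56) = 24.0335/42472.636416 = 0.00057.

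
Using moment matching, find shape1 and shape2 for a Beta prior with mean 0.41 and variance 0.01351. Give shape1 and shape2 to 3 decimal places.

shape1 = 6.931, shape2 = 9.974

Let s = shape1+shape2. The Beta variance is μ(1−μ)/(s+1).
So s+1 = μ(1−μ)/σ² = (0.41×0.59)/0.01351 = 0.2419/0.01351 = 17.9053, giving s = 16.9053.
Then shape1 = μs = 0.41×16.9053 = 6.931 and shape2 = (1−μ)s = 0.59×16.9053 = 9.974.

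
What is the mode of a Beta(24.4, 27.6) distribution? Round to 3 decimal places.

0.468

The density x^(α−1)(1−x)^(β−1) is maximised at (α−1)/(α+β−2) = 23.4/50.0 = 0.468.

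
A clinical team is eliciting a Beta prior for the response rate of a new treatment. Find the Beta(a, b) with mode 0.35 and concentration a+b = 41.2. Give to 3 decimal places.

a = 14.720, b = 26.480

Mode = (a−1)/(κ−2) with κ = a+b, so a−1 = 0.35·39.2 = 13.720.
a = 14.720; b = κ − a = 26.480.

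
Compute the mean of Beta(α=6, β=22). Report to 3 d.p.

0.214

The Beta mean is α/(α+β) = 6/(6+22) = 0.214.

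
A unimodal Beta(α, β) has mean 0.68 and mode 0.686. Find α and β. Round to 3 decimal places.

With s = α+β: μ = α/s and mode = (α−1)/(s−2). Eliminating α = μs,
μs − 1 = m(s−2) ⇒ s(μ−m) = 1−2m ⇒ s = -0.372/-0.006 = 62.0000.
So α = μs = 42.160, β = (1−μ)s = 19.840.

α = 42.160, β = 19.840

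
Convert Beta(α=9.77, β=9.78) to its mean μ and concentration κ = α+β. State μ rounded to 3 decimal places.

κ = α+β = 9.77+9.78 = 19.55; μ = α/κ = 9.77/19.55 = 0.500.

μ = 0.500, κ = 19.55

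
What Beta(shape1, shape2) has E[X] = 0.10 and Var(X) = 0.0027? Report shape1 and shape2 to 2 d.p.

By moment matching, shape1+shape2 = μ(1−μ)/σ² − 1 = (0.10·0.90)/0.0027 − 1 = 33.3333 − 1 = 32.3333.
Since shape1/(shape1+shape2) = μ, shape1 = 0.10·32.3333 = 3.23 and shape2 = 0.90·32.3333 = 29.10.

shape1 = 3.23, shape2 = 29.10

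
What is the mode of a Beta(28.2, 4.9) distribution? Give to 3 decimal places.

0.875

The density x^(α−1)(1−x)^(β−1) is maximised at (α−1)/(α+β−2) = 27.2/31.1 = 0.875.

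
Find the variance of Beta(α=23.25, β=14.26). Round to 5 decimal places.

Var = αβ/[(α+β)²(α+β+1)] = (23.25×14.26)/(37.51²×38.51) = 331.5450/54183.573851 = 0.00612.

0.00612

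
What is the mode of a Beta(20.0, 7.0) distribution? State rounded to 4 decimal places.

0.7600

The density x^(α−1)(1−x)^(β−1) is maximised at (α−1)/(α+β−2) = 19.0/25.0 = 0.7600.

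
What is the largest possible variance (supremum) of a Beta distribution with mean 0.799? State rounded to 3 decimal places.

Var = μ(1−μ)/(α+β+1), which approaches μ(1−μ) as α+β → 0.
So the supremum is μ(1−μ) = 0.799×0.201 = 0.161.

0.161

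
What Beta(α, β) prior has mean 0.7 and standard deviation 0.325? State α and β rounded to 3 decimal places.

α = 0.692, β = 0.296

Variance = 0.325² = 0.105625. The moment-matching identity α+β = μ(1−μ)/Var − 1 gives
α+β = 0.21/0.105625 − 1 = 0.9882, so α = μ·0.9882 = 0.692 and β = (1−μ)·0.9882 = 0.296.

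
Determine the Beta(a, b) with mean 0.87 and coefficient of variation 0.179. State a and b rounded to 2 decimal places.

Var = (CV·μ)² = (0.179×0.87)² = 0.024252.
a+b = μ(1−μ)/Var − 1 = 0.1131/0.024252 − 1 = 3.6636.
Thus a = 0.87·3.6636 = 3.19 and b = 0.13·3.6636 = 0.48.

a = 3.19, b = 0.48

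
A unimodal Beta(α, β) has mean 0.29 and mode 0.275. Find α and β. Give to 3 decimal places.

Let s = α+β. Mean gives α = μs = 0.29s; mode gives (α−1)/(s−2) = 0.275.
Substituting: 0.29s − 1 = 0.275(s−2) = 0.275s − 0.550, so 0.015s = 0.450 and s = 30.0000.
Then α = 0.29×30.0000 = 8.700 and β = s−α = 21.300.

α = 8.700, β = 21.300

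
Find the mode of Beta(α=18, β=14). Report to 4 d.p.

0.5667

The density x^(α−1)(1−x)^(β−1) is maximised at (α−1)/(α+β−2) = 17/30 = 0.5667.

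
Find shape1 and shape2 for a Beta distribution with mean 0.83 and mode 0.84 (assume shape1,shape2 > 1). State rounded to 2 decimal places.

Let s = shape1+shape2. Mean gives shape1 = μs = 0.83s; mode gives (shape1−1)/(s−2) = 0.84.
Substituting: 0.83s − 1 = 0.84(s−2) = 0.84s − 1.68, so -0.01s = -0.68 and s = 68.0000.
Then shape1 = 0.83×68.0000 = 56.44 and shape2 = s−shape1 = 11.56.

shape1 = 56.44, shape2 = 11.56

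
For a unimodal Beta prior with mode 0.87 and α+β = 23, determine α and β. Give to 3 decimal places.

For α,β>1 the mode is (α−1)/(α+β−2), so α = mode·(κ−2)+1 = 0.87×21+1 = 19.270.
And β = (1−mode)·(κ−2)+1 = 0.13×21+1 = 3.730.

α = 19.270, β = 3.730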